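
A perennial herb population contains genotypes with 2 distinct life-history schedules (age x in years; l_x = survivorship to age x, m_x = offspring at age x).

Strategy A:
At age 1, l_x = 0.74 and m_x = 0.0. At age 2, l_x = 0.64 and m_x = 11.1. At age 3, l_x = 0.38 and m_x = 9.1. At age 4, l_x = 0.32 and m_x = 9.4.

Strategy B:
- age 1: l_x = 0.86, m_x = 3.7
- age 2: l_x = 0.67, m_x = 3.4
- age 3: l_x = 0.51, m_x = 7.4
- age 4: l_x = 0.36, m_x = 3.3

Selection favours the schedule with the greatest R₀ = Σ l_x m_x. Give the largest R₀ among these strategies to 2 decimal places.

Strategy A: R₀ = 0.74×0.0 + 0.64×11.1 + 0.38×9.1 + 0.32×9.4 = 13.5700
Strategy B: R₀ = 0.86×3.7 + 0.67×3.4 + 0.51×7.4 + 0.36×3.3 = 10.4220
Highest R₀: strategy A with 13.5700.

13.57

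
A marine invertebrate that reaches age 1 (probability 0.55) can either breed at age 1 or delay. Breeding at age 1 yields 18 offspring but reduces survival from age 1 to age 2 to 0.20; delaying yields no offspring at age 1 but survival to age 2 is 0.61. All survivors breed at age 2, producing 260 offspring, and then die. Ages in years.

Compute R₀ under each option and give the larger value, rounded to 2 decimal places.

87.23

breed at age 1: R₀ = 0.55 × (18 + 0.20 × 260) = 0.55 × 70.0000 = 38.5000
delay to age 2: R₀ = 0.55 × (0.61 × 260) = 0.55 × 158.6000 = 87.2300
Higher: delay to age 2 (87.2300).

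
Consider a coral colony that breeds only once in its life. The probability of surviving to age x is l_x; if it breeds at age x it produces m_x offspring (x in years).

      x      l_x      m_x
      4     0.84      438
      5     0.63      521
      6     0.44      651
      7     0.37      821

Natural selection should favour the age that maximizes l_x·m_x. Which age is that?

Expected offspring if breeding at age x = l_x × m_x:
  age 4: 0.84 × 438 = 367.920
  age 5: 0.63 × 521 = 328.230
  age 6: 0.44 × 651 = 286.440
  age 7: 0.37 × 821 = 303.770
Maximum at age 4 (367.920).

4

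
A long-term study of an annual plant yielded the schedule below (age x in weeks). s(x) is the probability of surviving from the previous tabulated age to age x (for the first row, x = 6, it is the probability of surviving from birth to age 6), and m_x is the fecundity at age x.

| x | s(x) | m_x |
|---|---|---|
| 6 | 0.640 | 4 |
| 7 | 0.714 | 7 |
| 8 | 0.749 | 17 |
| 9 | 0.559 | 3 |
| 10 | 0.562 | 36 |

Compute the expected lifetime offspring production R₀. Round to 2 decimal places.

16.02

Survivorship from birth: l_x = s_6·s_7·…·s_x.
  l_6 = 0.64000
  l_7 = 0.45696
  l_8 = 0.34226
  l_9 = 0.19133
  l_10 = 0.10752
R₀ = Σ l_x m_x:
  age 6: 0.64000 × 4 = 2.5600
  age 7: 0.45696 × 7 = 3.1987
  age 8: 0.34226 × 17 = 5.8184
  age 9: 0.19133 × 3 = 0.5740
  age 10: 0.10752 × 36 = 3.8707
R₀ = 2.5600 + 3.1987 + 5.8184 + 0.5740 + 3.8707 = 16.0219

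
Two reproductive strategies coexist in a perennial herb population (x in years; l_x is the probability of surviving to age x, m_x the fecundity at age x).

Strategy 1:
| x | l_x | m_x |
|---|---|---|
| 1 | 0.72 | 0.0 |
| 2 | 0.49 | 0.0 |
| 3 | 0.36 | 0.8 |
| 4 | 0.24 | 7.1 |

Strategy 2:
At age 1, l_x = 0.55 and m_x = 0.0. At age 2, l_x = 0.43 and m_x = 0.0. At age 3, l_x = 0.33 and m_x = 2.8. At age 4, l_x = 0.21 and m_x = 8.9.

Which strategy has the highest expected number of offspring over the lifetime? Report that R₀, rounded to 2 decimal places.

Strategy 1: R₀ = 0.72×0.0 + 0.49×0.0 + 0.36×0.8 + 0.24×7.1 = 1.9920
Strategy 2: R₀ = 0.55×0.0 + 0.43×0.0 + 0.33×2.8 + 0.21×8.9 = 2.7930
Highest R₀: strategy 2 with 2.7930.

2.79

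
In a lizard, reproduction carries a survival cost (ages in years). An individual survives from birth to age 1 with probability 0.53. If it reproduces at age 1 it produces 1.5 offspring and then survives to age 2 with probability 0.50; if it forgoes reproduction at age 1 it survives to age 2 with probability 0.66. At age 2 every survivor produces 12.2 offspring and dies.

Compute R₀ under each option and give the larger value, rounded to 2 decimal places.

breed at age 1: R₀ = 0.53 × (1.5 + 0.50 × 12.2) = 0.53 × 7.6000 = 4.0280
delay to age 2: R₀ = 0.53 × (0.66 × 12.2) = 0.53 × 8.0520 = 4.2676
Higher: delay to age 2 (4.2676).

4.27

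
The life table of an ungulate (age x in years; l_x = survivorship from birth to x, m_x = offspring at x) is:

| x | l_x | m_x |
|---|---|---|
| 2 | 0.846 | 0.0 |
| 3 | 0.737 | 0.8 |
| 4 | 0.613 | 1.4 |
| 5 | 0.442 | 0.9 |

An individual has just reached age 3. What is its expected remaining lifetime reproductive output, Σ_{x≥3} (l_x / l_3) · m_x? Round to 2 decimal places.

2.50

l_3 = 0.737. Conditional survival from age 3 to x is l_x / l_3.
  x=3: (0.737/0.737) × 0.8 = 0.8000
  x=4: (0.613/0.737) × 1.4 = 1.1645
  x=5: (0.442/0.737) × 0.9 = 0.5398
Sum = 0.8000 + 1.1645 + 0.5398 = 2.5042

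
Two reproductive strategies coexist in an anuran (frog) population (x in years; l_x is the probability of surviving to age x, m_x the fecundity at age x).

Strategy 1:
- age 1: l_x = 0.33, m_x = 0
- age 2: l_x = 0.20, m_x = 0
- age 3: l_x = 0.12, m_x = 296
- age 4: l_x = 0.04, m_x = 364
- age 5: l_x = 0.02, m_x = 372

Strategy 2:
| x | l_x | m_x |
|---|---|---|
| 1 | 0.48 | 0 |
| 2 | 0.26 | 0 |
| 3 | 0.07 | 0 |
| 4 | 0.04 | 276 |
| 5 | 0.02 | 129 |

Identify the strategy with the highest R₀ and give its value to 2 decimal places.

57.52

Strategy 1: R₀ = 0.33×0 + 0.20×0 + 0.12×296 + 0.04×364 + 0.02×372 = 57.5200
Strategy 2: R₀ = 0.48×0 + 0.26×0 + 0.07×0 + 0.04×276 + 0.02×129 = 13.6200
Highest R₀: strategy 1 with 57.5200.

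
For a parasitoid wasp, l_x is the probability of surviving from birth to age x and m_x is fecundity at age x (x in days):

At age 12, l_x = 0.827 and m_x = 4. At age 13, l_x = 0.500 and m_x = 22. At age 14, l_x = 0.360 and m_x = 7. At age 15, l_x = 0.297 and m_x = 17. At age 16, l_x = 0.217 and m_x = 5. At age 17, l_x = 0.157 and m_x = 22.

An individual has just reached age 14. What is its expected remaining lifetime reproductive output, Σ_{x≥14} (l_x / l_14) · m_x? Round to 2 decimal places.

33.63

l_14 = 0.360. Conditional survival from age 14 to x is l_x / l_14.
  x=14: (0.360/0.360) × 7 = 7.0000
  x=15: (0.297/0.360) × 17 = 14.0250
  x=16: (0.217/0.360) × 5 = 3.0139
  x=17: (0.157/0.360) × 22 = 9.5944
Sum = 7.0000 + 14.0250 + 3.0139 + 9.5944 = 33.6333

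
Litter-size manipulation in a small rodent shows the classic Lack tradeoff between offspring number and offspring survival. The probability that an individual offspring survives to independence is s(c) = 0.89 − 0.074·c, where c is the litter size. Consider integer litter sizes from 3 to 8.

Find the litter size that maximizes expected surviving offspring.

6

Expected surviving offspring = c × s(c):
  c=3: 3 × 0.668 = 2.004
  c=4: 4 × 0.594 = 2.376
  c=5: 5 × 0.520 = 2.600
  c=6: 6 × 0.446 = 2.676
  c=7: 7 × 0.372 = 2.604
  c=8: 8 × 0.298 = 2.384
Maximum at c = 6 (2.676 surviving offspring).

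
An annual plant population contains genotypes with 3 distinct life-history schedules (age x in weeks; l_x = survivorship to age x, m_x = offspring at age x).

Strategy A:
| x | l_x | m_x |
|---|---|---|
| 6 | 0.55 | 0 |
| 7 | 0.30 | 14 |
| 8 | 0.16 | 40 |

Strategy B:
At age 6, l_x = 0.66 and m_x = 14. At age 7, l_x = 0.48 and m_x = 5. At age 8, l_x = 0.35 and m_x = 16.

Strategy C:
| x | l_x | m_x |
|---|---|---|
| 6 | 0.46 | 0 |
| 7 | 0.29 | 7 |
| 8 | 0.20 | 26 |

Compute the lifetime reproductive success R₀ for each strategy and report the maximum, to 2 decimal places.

Strategy A: R₀ = 0.55×0 + 0.30×14 + 0.16×40 = 10.6000
Strategy B: R₀ = 0.66×14 + 0.48×5 + 0.35×16 = 17.2400
Strategy C: R₀ = 0.46×0 + 0.29×7 + 0.20×26 = 7.2300
Highest R₀: strategy B with 17.2400.

17.24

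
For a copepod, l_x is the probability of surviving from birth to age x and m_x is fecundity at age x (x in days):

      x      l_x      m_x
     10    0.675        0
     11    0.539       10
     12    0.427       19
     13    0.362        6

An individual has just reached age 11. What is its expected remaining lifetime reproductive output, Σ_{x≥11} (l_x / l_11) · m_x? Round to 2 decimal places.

l_11 = 0.539. Conditional survival from age 11 to x is l_x / l_11.
  x=11: (0.539/0.539) × 10 = 10.0000
  x=12: (0.427/0.539) × 19 = 15.0519
  x=13: (0.362/0.539) × 6 = 4.0297
Sum = 10.0000 + 15.0519 + 4.0297 = 29.0816

29.08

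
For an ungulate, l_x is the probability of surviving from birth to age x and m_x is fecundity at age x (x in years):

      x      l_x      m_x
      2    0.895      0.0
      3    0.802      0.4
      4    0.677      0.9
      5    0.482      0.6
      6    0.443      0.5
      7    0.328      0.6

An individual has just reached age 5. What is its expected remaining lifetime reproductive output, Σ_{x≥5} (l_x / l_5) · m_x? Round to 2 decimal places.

l_5 = 0.482. Conditional survival from age 5 to x is l_x / l_5.
  x=5: (0.482/0.482) × 0.6 = 0.6000
  x=6: (0.443/0.482) × 0.5 = 0.4595
  x=7: (0.328/0.482) × 0.6 = 0.4083
Sum = 0.6000 + 0.4595 + 0.4083 = 1.4678

1.47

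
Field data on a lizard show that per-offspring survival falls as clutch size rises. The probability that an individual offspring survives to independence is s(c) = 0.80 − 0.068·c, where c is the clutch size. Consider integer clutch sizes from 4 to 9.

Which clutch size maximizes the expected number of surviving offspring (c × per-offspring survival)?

Expected surviving offspring = c × s(c):
  c=4: 4 × 0.528 = 2.112
  c=5: 5 × 0.460 = 2.300
  c=6: 6 × 0.392 = 2.352
  c=7: 7 × 0.324 = 2.268
  c=8: 8 × 0.256 = 2.048
  c=9: 9 × 0.188 = 1.692
Maximum at c = 6 (2.352 surviving offspring).

6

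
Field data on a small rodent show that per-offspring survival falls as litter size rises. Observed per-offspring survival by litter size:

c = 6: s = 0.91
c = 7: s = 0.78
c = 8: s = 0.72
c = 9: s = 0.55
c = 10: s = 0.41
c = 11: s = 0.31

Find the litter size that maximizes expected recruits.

8

Expected recruits = c × s(c):
  c=6: 6 × 0.91 = 5.460
  c=7: 7 × 0.78 = 5.460
  c=8: 8 × 0.72 = 5.760
  c=9: 9 × 0.55 = 4.950
  c=10: 10 × 0.41 = 4.100
  c=11: 11 × 0.31 = 3.410
Maximum at c = 8 (5.760 recruits).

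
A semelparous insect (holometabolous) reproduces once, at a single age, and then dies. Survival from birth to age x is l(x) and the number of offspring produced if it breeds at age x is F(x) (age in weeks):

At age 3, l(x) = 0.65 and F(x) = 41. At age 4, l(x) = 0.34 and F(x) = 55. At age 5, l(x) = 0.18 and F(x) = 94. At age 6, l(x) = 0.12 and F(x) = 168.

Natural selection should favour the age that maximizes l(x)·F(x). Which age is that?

3

Expected offspring if breeding at age x = l(x) × F(x):
  age 3: 0.65 × 41 = 26.650
  age 4: 0.34 × 55 = 18.700
  age 5: 0.18 × 94 = 16.920
  age 6: 0.12 × 168 = 20.160
Maximum at age 3 (26.650).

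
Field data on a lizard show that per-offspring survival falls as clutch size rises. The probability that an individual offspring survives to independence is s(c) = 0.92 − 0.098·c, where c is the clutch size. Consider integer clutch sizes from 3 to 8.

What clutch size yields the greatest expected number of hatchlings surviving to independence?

Expected hatchlings surviving to independence = c × s(c):
  c=3: 3 × 0.626 = 1.878
  c=4: 4 × 0.528 = 2.112
  c=5: 5 × 0.430 = 2.150
  c=6: 6 × 0.332 = 1.992
  c=7: 7 × 0.234 = 1.638
  c=8: 8 × 0.136 = 1.088
Maximum at c = 5 (2.150 hatchlings surviving to independence).

5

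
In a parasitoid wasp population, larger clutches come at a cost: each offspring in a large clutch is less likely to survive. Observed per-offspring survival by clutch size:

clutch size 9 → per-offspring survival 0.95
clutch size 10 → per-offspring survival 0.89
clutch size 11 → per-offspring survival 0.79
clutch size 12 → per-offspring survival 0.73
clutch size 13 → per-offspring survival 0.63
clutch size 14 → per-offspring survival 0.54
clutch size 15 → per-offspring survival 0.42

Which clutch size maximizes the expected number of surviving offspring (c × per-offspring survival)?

Expected surviving offspring = c × s(c):
  c=9: 9 × 0.95 = 8.550
  c=10: 10 × 0.89 = 8.900
  c=11: 11 × 0.79 = 8.690
  c=12: 12 × 0.73 = 8.760
  c=13: 13 × 0.63 = 8.190
  c=14: 14 × 0.54 = 7.560
  c=15: 15 × 0.42 = 6.300
Maximum at c = 10 (8.900 surviving offspring).

10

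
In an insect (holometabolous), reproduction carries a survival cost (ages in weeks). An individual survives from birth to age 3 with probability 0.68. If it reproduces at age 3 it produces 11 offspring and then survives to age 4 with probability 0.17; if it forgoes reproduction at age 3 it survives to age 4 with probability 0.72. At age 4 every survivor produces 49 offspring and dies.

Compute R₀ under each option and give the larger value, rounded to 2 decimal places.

breed at age 3: R₀ = 0.68 × (11 + 0.17 × 49) = 0.68 × 19.3300 = 13.1444
delay to age 4: R₀ = 0.68 × (0.72 × 49) = 0.68 × 35.2800 = 23.9904
Higher: delay to age 4 (23.9904).

23.99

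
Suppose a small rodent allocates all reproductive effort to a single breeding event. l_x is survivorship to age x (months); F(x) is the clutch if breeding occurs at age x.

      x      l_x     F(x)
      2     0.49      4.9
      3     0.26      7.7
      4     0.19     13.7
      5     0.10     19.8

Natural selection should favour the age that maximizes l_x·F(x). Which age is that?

Expected offspring if breeding at age x = l_x × F(x):
  age 2: 0.49 × 4.9 = 2.401
  age 3: 0.26 × 7.7 = 2.002
  age 4: 0.19 × 13.7 = 2.603
  age 5: 0.10 × 19.8 = 1.980
Maximum at age 4 (2.603).

4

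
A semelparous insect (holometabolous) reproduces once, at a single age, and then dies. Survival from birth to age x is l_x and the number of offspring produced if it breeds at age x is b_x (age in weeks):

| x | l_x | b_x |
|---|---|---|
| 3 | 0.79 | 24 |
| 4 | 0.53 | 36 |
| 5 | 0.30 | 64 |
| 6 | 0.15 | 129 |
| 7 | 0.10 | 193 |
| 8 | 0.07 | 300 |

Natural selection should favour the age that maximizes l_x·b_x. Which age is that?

8

Expected offspring if breeding at age x = l_x × b_x:
  age 3: 0.79 × 24 = 18.960
  age 4: 0.53 × 36 = 19.080
  age 5: 0.30 × 64 = 19.200
  age 6: 0.15 × 129 = 19.350
  age 7: 0.10 × 193 = 19.300
  age 8: 0.07 × 300 = 21.000
Maximum at age 8 (21.000).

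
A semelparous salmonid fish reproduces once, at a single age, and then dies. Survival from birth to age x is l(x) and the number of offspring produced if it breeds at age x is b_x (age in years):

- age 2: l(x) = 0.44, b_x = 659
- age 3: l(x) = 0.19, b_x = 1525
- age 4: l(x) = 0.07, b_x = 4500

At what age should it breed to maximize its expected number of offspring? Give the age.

Expected offspring if breeding at age x = l(x) × b_x:
  age 2: 0.44 × 659 = 289.960
  age 3: 0.19 × 1525 = 289.750
  age 4: 0.07 × 4500 = 315.000
Maximum at age 4 (315.000).

4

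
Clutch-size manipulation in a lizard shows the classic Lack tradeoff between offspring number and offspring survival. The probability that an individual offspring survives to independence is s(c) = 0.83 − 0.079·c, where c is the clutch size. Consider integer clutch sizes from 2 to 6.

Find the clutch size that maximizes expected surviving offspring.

5

Expected surviving offspring = c × s(c):
  c=2: 2 × 0.672 = 1.344
  c=3: 3 × 0.593 = 1.779
  c=4: 4 × 0.514 = 2.056
  c=5: 5 × 0.435 = 2.175
  c=6: 6 × 0.356 = 2.136
Maximum at c = 5 (2.175 surviving offspring).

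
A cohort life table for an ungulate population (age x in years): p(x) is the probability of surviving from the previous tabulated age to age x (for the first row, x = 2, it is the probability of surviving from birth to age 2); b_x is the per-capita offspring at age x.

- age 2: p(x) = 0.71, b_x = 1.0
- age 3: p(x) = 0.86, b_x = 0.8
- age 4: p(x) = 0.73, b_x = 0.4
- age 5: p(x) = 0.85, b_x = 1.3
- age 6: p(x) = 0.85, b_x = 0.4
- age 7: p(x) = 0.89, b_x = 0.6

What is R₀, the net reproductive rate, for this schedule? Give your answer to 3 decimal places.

Survivorship from birth: l_x = p_2·p_3·…·p_x.
  l_2 = 0.71000
  l_3 = 0.61060
  l_4 = 0.44574
  l_5 = 0.37888
  l_6 = 0.32205
  l_7 = 0.28662
R₀ = Σ l_x b_x:
  age 2: 0.71000 × 1.0 = 0.7100
  age 3: 0.61060 × 0.8 = 0.4885
  age 4: 0.44574 × 0.4 = 0.1783
  age 5: 0.37888 × 1.3 = 0.4925
  age 6: 0.32205 × 0.4 = 0.1288
  age 7: 0.28662 × 0.6 = 0.1720
R₀ = 0.7100 + 0.4885 + 0.1783 + 0.4925 + 0.1288 + 0.1720 = 2.1701

2.170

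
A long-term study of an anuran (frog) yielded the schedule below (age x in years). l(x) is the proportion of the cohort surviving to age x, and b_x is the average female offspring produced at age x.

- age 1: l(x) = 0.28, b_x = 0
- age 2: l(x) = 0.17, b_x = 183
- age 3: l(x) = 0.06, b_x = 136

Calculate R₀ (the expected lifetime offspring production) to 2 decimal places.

39.27

R₀ = Σ l(x) b_x:
  age 1: 0.28 × 0 = 0.0000
  age 2: 0.17 × 183 = 31.1100
  age 3: 0.06 × 136 = 8.1600
R₀ = 0.0000 + 31.1100 + 8.1600 = 39.2700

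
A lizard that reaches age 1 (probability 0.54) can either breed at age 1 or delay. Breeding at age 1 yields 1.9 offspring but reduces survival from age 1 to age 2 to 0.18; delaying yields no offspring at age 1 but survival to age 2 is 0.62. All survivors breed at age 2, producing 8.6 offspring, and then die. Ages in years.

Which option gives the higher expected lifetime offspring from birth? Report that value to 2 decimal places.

breed at age 1: R₀ = 0.54 × (1.9 + 0.18 × 8.6) = 0.54 × 3.4480 = 1.8619
delay to age 2: R₀ = 0.54 × (0.62 × 8.6) = 0.54 × 5.3320 = 2.8793
Higher: delay to age 2 (2.8793).

2.88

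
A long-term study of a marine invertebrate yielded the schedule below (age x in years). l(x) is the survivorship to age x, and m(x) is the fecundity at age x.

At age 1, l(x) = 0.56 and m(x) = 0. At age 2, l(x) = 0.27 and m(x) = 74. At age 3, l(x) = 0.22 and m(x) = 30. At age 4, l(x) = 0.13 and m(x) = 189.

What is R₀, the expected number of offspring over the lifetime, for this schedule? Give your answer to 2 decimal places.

51.15

R₀ = Σ l(x) m(x):
  age 1: 0.56 × 0 = 0.0000
  age 2: 0.27 × 74 = 19.9800
  age 3: 0.22 × 30 = 6.6000
  age 4: 0.13 × 189 = 24.5700
R₀ = 0.0000 + 19.9800 + 6.6000 + 24.5700 = 51.1500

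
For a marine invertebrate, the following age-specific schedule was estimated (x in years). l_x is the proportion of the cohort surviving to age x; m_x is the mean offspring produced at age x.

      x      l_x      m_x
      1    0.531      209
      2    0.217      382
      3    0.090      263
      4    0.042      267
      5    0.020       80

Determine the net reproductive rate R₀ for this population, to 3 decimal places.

R₀ = Σ l_x m_x:
  age 1: 0.531 × 209 = 110.9790
  age 2: 0.217 × 382 = 82.8940
  age 3: 0.090 × 263 = 23.6700
  age 4: 0.042 × 267 = 11.2140
  age 5: 0.020 × 80 = 1.6000
R₀ = 110.9790 + 82.8940 + 23.6700 + 11.2140 + 1.6000 = 230.3570

230.357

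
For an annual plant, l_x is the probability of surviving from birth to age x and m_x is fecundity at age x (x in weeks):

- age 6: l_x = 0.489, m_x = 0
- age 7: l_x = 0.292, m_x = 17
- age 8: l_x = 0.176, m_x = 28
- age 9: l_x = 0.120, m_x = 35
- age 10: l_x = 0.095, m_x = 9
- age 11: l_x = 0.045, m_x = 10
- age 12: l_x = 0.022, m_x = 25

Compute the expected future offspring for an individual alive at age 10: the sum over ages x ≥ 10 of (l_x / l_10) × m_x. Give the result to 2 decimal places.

19.53

l_10 = 0.095. Conditional survival from age 10 to x is l_x / l_10.
  x=10: (0.095/0.095) × 9 = 9.0000
  x=11: (0.045/0.095) × 10 = 4.7368
  x=12: (0.022/0.095) × 25 = 5.7895
Sum = 9.0000 + 4.7368 + 5.7895 = 19.5263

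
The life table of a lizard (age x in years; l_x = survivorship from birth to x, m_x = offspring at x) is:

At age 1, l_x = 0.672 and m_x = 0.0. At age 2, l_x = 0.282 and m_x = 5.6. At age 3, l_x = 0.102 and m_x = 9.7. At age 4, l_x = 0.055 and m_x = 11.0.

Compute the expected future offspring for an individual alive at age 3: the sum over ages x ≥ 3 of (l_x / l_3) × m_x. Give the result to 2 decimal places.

15.63

l_3 = 0.102. Conditional survival from age 3 to x is l_x / l_3.
  x=3: (0.102/0.102) × 9.7 = 9.7000
  x=4: (0.055/0.102) × 11.0 = 5.9314
Sum = 9.7000 + 5.9314 = 15.6314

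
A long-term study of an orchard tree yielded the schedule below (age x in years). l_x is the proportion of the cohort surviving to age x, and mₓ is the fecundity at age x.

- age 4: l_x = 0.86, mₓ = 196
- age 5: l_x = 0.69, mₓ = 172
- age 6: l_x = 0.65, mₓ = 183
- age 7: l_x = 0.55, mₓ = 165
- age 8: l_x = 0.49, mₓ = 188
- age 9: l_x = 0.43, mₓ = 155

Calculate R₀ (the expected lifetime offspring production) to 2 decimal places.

655.71

R₀ = Σ l_x mₓ:
  age 4: 0.86 × 196 = 168.5600
  age 5: 0.69 × 172 = 118.6800
  age 6: 0.65 × 183 = 118.9500
  age 7: 0.55 × 165 = 90.7500
  age 8: 0.49 × 188 = 92.1200
  age 9: 0.43 × 155 = 66.6500
R₀ = 168.5600 + 118.6800 + 118.9500 + 90.7500 + 92.1200 + 66.6500 = 655.7100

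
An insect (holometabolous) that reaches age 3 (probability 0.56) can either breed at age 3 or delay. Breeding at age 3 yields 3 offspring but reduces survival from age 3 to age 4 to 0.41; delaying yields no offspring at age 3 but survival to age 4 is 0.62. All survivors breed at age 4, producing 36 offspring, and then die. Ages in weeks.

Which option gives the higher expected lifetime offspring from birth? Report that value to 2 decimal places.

12.50

breed at age 3: R₀ = 0.56 × (3 + 0.41 × 36) = 0.56 × 17.7600 = 9.9456
delay to age 4: R₀ = 0.56 × (0.62 × 36) = 0.56 × 22.3200 = 12.4992
Higher: delay to age 4 (12.4992).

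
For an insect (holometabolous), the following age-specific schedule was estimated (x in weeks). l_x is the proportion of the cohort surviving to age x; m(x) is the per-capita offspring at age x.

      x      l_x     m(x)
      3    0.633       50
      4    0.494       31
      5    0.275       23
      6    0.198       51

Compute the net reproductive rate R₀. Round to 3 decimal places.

63.387

R₀ = Σ l_x m(x):
  age 3: 0.633 × 50 = 31.6500
  age 4: 0.494 × 31 = 15.3140
  age 5: 0.275 × 23 = 6.3250
  age 6: 0.198 × 51 = 10.0980
R₀ = 31.6500 + 15.3140 + 6.3250 + 10.0980 = 63.3870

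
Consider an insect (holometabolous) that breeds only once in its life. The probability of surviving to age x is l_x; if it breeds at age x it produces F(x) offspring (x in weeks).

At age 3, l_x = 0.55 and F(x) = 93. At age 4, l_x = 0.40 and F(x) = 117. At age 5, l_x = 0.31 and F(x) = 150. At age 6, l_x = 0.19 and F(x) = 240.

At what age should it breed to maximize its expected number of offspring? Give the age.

Expected offspring if breeding at age x = l_x × F(x):
  age 3: 0.55 × 93 = 51.150
  age 4: 0.40 × 117 = 46.800
  age 5: 0.31 × 150 = 46.500
  age 6: 0.19 × 240 = 45.600
Maximum at age 3 (51.150).

3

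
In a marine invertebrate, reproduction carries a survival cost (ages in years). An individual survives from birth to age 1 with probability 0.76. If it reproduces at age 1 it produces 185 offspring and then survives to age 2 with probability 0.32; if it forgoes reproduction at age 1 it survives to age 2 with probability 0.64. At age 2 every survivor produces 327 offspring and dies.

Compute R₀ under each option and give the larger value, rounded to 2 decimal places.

220.13

breed at age 1: R₀ = 0.76 × (185 + 0.32 × 327) = 0.76 × 289.6400 = 220.1264
delay to age 2: R₀ = 0.76 × (0.64 × 327) = 0.76 × 209.2800 = 159.0528
Higher: breed at age 1 (220.1264).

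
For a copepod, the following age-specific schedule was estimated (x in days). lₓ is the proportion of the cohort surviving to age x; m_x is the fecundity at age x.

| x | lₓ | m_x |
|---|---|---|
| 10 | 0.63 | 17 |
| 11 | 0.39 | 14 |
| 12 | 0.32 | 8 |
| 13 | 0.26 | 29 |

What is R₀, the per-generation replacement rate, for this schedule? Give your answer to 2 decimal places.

26.27

R₀ = Σ lₓ m_x:
  age 10: 0.63 × 17 = 10.7100
  age 11: 0.39 × 14 = 5.4600
  age 12: 0.32 × 8 = 2.5600
  age 13: 0.26 × 29 = 7.5400
R₀ = 10.7100 + 5.4600 + 2.5600 + 7.5400 = 26.2700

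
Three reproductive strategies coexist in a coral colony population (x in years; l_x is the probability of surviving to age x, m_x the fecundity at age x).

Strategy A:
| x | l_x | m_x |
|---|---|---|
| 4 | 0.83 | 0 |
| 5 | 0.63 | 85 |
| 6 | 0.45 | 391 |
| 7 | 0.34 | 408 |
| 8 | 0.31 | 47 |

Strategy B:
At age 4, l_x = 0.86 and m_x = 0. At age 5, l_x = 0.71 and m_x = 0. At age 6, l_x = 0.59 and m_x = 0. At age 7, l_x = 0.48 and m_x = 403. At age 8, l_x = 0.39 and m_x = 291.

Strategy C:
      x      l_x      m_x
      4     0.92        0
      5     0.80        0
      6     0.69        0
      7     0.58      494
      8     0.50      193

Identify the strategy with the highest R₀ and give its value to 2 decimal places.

Strategy A: R₀ = 0.83×0 + 0.63×85 + 0.45×391 + 0.34×408 + 0.31×47 = 382.7900
Strategy B: R₀ = 0.86×0 + 0.71×0 + 0.59×0 + 0.48×403 + 0.39×291 = 306.9300
Strategy C: R₀ = 0.92×0 + 0.80×0 + 0.69×0 + 0.58×494 + 0.50×193 = 383.0200
Highest R₀: strategy C with 383.0200.

383.02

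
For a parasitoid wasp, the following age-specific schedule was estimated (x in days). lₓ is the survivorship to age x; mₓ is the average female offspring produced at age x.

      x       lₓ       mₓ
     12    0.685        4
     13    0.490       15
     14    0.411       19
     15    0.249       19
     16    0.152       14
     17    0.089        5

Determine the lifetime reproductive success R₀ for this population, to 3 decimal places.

R₀ = Σ lₓ mₓ:
  age 12: 0.685 × 4 = 2.7400
  age 13: 0.490 × 15 = 7.3500
  age 14: 0.411 × 19 = 7.8090
  age 15: 0.249 × 19 = 4.7310
  age 16: 0.152 × 14 = 2.1280
  age 17: 0.089 × 5 = 0.4450
R₀ = 2.7400 + 7.3500 + 7.8090 + 4.7310 + 2.1280 + 0.4450 = 25.2030

25.203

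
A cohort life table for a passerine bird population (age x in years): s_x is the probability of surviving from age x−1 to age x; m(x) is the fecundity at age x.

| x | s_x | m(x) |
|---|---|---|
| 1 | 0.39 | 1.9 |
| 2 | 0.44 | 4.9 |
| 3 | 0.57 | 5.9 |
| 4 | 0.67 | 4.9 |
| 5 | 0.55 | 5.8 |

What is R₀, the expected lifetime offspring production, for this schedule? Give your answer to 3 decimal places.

Survivorship from birth: l_x = s_1·s_2·…·s_x.
  l_1 = 0.39000
  l_2 = 0.17160
  l_3 = 0.09781
  l_4 = 0.06553
  l_5 = 0.03604
R₀ = Σ l_x m(x):
  age 1: 0.39000 × 1.9 = 0.7410
  age 2: 0.17160 × 4.9 = 0.8408
  age 3: 0.09781 × 5.9 = 0.5771
  age 4: 0.06553 × 4.9 = 0.3211
  age 5: 0.03604 × 5.8 = 0.2090
R₀ = 0.7410 + 0.8408 + 0.5771 + 0.3211 + 0.2090 = 2.6890

2.689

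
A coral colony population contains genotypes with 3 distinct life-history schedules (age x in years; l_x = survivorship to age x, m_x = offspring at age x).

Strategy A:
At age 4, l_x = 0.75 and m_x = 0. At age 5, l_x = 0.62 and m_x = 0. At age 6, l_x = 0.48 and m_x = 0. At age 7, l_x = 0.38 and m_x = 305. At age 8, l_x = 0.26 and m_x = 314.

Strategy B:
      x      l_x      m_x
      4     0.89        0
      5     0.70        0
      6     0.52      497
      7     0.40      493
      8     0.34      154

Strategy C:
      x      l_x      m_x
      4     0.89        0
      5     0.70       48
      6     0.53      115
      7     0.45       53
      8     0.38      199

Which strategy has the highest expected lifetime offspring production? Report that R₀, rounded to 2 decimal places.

Strategy A: R₀ = 0.75×0 + 0.62×0 + 0.48×0 + 0.38×305 + 0.26×314 = 197.5400
Strategy B: R₀ = 0.89×0 + 0.70×0 + 0.52×497 + 0.40×493 + 0.34×154 = 508.0000
Strategy C: R₀ = 0.89×0 + 0.70×48 + 0.53×115 + 0.45×53 + 0.38×199 = 194.0200
Highest R₀: strategy B with 508.0000.

508.00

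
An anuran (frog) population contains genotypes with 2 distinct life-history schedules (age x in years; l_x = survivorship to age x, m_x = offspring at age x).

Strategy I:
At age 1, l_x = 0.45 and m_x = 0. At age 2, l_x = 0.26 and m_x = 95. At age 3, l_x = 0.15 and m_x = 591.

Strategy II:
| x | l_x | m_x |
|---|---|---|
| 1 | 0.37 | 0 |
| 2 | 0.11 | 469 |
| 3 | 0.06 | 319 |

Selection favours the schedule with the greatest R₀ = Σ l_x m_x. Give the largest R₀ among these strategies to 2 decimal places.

Strategy I: R₀ = 0.45×0 + 0.26×95 + 0.15×591 = 113.3500
Strategy II: R₀ = 0.37×0 + 0.11×469 + 0.06×319 = 70.7300
Highest R₀: strategy I with 113.3500.

113.35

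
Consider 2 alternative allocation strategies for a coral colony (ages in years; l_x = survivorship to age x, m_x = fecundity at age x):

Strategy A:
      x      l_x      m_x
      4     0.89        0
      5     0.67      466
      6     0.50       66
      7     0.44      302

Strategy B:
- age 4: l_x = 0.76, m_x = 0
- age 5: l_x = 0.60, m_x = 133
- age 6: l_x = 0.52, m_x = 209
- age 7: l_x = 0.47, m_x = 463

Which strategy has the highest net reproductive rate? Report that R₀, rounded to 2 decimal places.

478.10

Strategy A: R₀ = 0.89×0 + 0.67×466 + 0.50×66 + 0.44×302 = 478.1000
Strategy B: R₀ = 0.76×0 + 0.60×133 + 0.52×209 + 0.47×463 = 406.0900
Highest R₀: strategy A with 478.1000.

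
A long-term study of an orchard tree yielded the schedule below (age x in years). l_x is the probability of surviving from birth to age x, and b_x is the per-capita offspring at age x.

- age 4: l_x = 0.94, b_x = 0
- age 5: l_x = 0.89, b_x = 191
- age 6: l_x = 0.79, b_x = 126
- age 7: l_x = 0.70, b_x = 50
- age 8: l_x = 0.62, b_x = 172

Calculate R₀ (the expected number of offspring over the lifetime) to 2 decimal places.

411.17

R₀ = Σ l_x b_x:
  age 4: 0.94 × 0 = 0.0000
  age 5: 0.89 × 191 = 169.9900
  age 6: 0.79 × 126 = 99.5400
  age 7: 0.70 × 50 = 35.0000
  age 8: 0.62 × 172 = 106.6400
R₀ = 0.0000 + 169.9900 + 99.5400 + 35.0000 + 106.6400 = 411.1700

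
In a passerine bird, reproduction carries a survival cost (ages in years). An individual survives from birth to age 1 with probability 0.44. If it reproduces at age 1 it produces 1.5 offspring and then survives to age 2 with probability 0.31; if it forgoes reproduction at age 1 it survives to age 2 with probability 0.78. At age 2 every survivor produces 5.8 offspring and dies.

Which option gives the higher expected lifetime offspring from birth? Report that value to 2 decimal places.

breed at age 1: R₀ = 0.44 × (1.5 + 0.31 × 5.8) = 0.44 × 3.2980 = 1.4511
delay to age 2: R₀ = 0.44 × (0.78 × 5.8) = 0.44 × 4.5240 = 1.9906
Higher: delay to age 2 (1.9906).

1.99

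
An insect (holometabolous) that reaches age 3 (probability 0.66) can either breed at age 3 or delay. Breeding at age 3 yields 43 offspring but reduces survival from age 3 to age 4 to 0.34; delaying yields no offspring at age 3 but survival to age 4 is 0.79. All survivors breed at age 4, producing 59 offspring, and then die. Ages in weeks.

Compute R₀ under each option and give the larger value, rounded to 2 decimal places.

breed at age 3: R₀ = 0.66 × (43 + 0.34 × 59) = 0.66 × 63.0600 = 41.6196
delay to age 4: R₀ = 0.66 × (0.79 × 59) = 0.66 × 46.6100 = 30.7626
Higher: breed at age 3 (41.6196).

41.62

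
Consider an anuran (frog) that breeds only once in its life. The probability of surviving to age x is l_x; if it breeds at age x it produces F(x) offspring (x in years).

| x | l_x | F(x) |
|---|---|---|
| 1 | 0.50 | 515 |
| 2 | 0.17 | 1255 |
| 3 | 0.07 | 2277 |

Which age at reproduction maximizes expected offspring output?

Expected offspring if breeding at age x = l_x × F(x):
  age 1: 0.50 × 515 = 257.500
  age 2: 0.17 × 1255 = 213.350
  age 3: 0.07 × 2277 = 159.390
Maximum at age 1 (257.500).

1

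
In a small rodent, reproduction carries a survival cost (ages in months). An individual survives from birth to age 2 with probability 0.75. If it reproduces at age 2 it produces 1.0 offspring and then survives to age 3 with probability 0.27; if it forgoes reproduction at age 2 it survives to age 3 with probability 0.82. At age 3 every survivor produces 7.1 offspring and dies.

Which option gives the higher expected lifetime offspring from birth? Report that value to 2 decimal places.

4.37

breed at age 2: R₀ = 0.75 × (1.0 + 0.27 × 7.1) = 0.75 × 2.9170 = 2.1877
delay to age 3: R₀ = 0.75 × (0.82 × 7.1) = 0.75 × 5.8220 = 4.3665
Higher: delay to age 3 (4.3665).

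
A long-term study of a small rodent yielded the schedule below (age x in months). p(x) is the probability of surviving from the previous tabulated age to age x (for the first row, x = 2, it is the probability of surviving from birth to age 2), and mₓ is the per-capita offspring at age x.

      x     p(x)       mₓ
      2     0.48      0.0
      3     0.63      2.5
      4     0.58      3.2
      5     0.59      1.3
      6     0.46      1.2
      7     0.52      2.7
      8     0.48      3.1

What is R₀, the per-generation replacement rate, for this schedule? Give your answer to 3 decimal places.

Survivorship from birth: l_x = p_2·p_3·…·p_x.
  l_2 = 0.48000
  l_3 = 0.30240
  l_4 = 0.17539
  l_5 = 0.10348
  l_6 = 0.04760
  l_7 = 0.02475
  l_8 = 0.01188
R₀ = Σ l_x mₓ:
  age 2: 0.48000 × 0.0 = 0.0000
  age 3: 0.30240 × 2.5 = 0.7560
  age 4: 0.17539 × 3.2 = 0.5612
  age 5: 0.10348 × 1.3 = 0.1345
  age 6: 0.04760 × 1.2 = 0.0571
  age 7: 0.02475 × 2.7 = 0.0668
  age 8: 0.01188 × 3.1 = 0.0368
R₀ = 0.0000 + 0.7560 + 0.5612 + 0.1345 + 0.0571 + 0.0668 + 0.0368 = 1.6125

1.613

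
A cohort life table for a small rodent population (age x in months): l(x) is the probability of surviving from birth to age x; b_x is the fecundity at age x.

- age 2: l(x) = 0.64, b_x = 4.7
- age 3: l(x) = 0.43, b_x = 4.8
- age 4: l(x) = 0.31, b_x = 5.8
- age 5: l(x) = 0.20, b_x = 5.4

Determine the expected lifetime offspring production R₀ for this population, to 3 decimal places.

7.950

R₀ = Σ l(x) b_x:
  age 2: 0.64 × 4.7 = 3.0080
  age 3: 0.43 × 4.8 = 2.0640
  age 4: 0.31 × 5.8 = 1.7980
  age 5: 0.20 × 5.4 = 1.0800
R₀ = 3.0080 + 2.0640 + 1.7980 + 1.0800 = 7.9500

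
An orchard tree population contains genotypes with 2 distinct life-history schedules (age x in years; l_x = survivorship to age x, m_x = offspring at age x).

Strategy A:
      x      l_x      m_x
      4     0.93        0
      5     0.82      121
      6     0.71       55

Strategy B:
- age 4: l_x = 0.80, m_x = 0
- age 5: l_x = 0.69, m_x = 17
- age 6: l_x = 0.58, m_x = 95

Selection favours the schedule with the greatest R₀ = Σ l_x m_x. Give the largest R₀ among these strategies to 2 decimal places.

Strategy A: R₀ = 0.93×0 + 0.82×121 + 0.71×55 = 138.2700
Strategy B: R₀ = 0.80×0 + 0.69×17 + 0.58×95 = 66.8300
Highest R₀: strategy A with 138.2700.

138.27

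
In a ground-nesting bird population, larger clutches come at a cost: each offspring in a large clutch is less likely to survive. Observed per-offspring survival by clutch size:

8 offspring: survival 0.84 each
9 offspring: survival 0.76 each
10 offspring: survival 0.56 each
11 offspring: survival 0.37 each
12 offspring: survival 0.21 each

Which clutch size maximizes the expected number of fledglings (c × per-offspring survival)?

9

Expected fledglings = c × s(c):
  c=8: 8 × 0.84 = 6.720
  c=9: 9 × 0.76 = 6.840
  c=10: 10 × 0.56 = 5.600
  c=11: 11 × 0.37 = 4.070
  c=12: 12 × 0.21 = 2.520
Maximum at c = 9 (6.840 fledglings).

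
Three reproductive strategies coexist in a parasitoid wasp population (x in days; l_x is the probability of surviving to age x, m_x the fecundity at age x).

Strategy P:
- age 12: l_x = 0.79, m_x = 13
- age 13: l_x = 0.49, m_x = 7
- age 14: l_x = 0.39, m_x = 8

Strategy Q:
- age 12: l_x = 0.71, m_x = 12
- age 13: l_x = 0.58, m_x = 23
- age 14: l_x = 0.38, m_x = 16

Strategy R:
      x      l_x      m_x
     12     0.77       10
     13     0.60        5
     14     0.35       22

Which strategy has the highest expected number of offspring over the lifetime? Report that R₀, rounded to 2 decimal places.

27.94

Strategy P: R₀ = 0.79×13 + 0.49×7 + 0.39×8 = 16.8200
Strategy Q: R₀ = 0.71×12 + 0.58×23 + 0.38×16 = 27.9400
Strategy R: R₀ = 0.77×10 + 0.60×5 + 0.35×22 = 18.4000
Highest R₀: strategy Q with 27.9400.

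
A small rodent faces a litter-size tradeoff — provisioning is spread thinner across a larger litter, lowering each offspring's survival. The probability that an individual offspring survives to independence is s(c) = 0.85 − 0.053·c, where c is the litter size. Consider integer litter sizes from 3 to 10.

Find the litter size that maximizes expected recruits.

Expected recruits = c × s(c):
  c=3: 3 × 0.691 = 2.073
  c=4: 4 × 0.638 = 2.552
  c=5: 5 × 0.585 = 2.925
  c=6: 6 × 0.532 = 3.192
  c=7: 7 × 0.479 = 3.353
  c=8: 8 × 0.426 = 3.408
  c=9: 9 × 0.373 = 3.357
  c=10: 10 × 0.320 = 3.200
Maximum at c = 8 (3.408 recruits).

8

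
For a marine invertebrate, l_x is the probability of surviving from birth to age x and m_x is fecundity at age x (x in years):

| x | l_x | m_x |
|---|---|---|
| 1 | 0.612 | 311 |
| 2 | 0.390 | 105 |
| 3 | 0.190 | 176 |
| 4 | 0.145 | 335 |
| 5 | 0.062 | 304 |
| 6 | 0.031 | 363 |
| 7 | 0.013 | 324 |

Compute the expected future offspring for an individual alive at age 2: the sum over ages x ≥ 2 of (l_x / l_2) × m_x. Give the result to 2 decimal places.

l_2 = 0.390. Conditional survival from age 2 to x is l_x / l_2.
  x=2: (0.390/0.390) × 105 = 105.0000
  x=3: (0.190/0.390) × 176 = 85.7436
  x=4: (0.145/0.390) × 335 = 124.5513
  x=5: (0.062/0.390) × 304 = 48.3282
  x=6: (0.031/0.390) × 363 = 28.8538
  x=7: (0.013/0.390) × 324 = 10.8000
Sum = 105.0000 + 85.7436 + 124.5513 + 48.3282 + 28.8538 + 10.8000 = 403.2769

403.28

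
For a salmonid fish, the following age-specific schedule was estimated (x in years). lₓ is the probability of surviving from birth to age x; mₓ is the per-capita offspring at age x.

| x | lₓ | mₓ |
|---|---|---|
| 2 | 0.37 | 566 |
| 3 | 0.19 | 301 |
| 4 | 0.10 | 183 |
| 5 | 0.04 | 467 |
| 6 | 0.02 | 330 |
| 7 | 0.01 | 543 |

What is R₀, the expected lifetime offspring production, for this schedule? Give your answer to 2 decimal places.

R₀ = Σ lₓ mₓ:
  age 2: 0.37 × 566 = 209.4200
  age 3: 0.19 × 301 = 57.1900
  age 4: 0.10 × 183 = 18.3000
  age 5: 0.04 × 467 = 18.6800
  age 6: 0.02 × 330 = 6.6000
  age 7: 0.01 × 543 = 5.4300
R₀ = 209.4200 + 57.1900 + 18.3000 + 18.6800 + 6.6000 + 5.4300 = 315.6200

315.62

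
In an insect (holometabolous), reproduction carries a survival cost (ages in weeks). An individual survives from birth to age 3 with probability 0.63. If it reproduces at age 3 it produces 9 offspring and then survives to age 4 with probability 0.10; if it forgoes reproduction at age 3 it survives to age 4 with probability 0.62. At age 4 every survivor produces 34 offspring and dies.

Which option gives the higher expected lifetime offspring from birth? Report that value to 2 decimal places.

breed at age 3: R₀ = 0.63 × (9 + 0.10 × 34) = 0.63 × 12.4000 = 7.8120
delay to age 4: R₀ = 0.63 × (0.62 × 34) = 0.63 × 21.0800 = 13.2804
Higher: delay to age 4 (13.2804).

13.28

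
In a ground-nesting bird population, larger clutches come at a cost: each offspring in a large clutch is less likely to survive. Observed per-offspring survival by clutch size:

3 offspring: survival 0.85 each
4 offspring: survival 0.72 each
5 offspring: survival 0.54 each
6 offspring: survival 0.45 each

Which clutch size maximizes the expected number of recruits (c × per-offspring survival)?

Expected recruits = c × s(c):
  c=3: 3 × 0.85 = 2.550
  c=4: 4 × 0.72 = 2.880
  c=5: 5 × 0.54 = 2.700
  c=6: 6 × 0.45 = 2.700
Maximum at c = 4 (2.880 recruits).

4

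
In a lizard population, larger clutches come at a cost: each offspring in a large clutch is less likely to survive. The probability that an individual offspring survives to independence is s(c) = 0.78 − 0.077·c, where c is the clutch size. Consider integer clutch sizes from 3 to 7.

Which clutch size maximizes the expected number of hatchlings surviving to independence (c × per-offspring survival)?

Expected hatchlings surviving to independence = c × s(c):
  c=3: 3 × 0.549 = 1.647
  c=4: 4 × 0.472 = 1.888
  c=5: 5 × 0.395 = 1.975
  c=6: 6 × 0.318 = 1.908
  c=7: 7 × 0.241 = 1.687
Maximum at c = 5 (1.975 hatchlings surviving to independence).

5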